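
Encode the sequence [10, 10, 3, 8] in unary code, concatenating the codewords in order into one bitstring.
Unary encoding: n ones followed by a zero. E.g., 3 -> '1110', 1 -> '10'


Encode each number as n ones followed by a terminating 0:
  10 -> 11111111110 (11 bits)
  10 -> 11111111110 (11 bits)
  3 -> 1110 (4 bits)
  8 -> 111111110 (9 bits)
Total length = 11 + 11 + 4 + 9 = 35 bits.

Unary([10, 10, 3, 8]) = 11111111110111111111101110111111110 (35 bits)


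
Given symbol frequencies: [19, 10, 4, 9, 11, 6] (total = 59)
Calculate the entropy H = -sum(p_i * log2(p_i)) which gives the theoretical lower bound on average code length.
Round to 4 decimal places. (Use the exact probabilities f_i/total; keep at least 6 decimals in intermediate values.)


Per-symbol terms -p_i * log2(p_i) with p_i = f_i/59:
  p = 19/59 = 0.322034: log2(p) = -1.634716, -p*log2(p) = 0.526434
  p = 10/59 = 0.169492: log2(p) = -2.560715, -p*log2(p) = 0.434019
  p = 4/59 = 0.067797: log2(p) = -3.882643, -p*log2(p) = 0.263230
  p = 9/59 = 0.152542: log2(p) = -2.712718, -p*log2(p) = 0.413804
  p = 11/59 = 0.186441: log2(p) = -2.423211, -p*log2(p) = 0.451785
  p = 6/59 = 0.101695: log2(p) = -3.297681, -p*log2(p) = 0.335357
H = 0.526434 + 0.434019 + 0.263230 + 0.413804 + 0.451785 + 0.335357 = 2.424629

H = 2.4246 bits/symbol


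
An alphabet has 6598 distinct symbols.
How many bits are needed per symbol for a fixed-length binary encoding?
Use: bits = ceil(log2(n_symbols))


log2(6598) = 12.6878
Bracket: 2^12 = 4096 < 6598 <= 2^13 = 8192
So ceil(log2(6598)) = 13

bits = ceil(log2(6598)) = ceil(12.6878) = 13 bits


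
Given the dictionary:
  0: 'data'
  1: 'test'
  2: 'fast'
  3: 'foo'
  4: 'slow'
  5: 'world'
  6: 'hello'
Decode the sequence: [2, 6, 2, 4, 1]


Look up each index in the dictionary:
  2 -> 'fast'
  6 -> 'hello'
  2 -> 'fast'
  4 -> 'slow'
  1 -> 'test'

Decoded: "fast hello fast slow test"


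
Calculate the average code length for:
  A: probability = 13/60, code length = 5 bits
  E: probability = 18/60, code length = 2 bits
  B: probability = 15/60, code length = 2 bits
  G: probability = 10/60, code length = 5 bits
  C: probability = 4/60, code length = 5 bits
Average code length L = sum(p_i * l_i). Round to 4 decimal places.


Weighted contributions p_i * l_i:
  A: (13/60) * 5 = 65/60
  E: (18/60) * 2 = 36/60
  B: (15/60) * 2 = 30/60
  G: (10/60) * 5 = 50/60
  C: (4/60) * 5 = 20/60
Sum = (65 + 36 + 30 + 50 + 20)/60 = 201/60

L = 201/60 = 3.3500 bits/symbol


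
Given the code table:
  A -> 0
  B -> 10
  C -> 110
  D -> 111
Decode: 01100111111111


Decoding:
0 -> A
110 -> C
0 -> A
111 -> D
111 -> D
111 -> D


Result: ACADDD


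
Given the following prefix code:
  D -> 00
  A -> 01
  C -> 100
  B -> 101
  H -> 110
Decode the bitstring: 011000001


Decoding step by step:
Bits 01 -> A
Bits 100 -> C
Bits 00 -> D
Bits 01 -> A


Decoded message: ACDA


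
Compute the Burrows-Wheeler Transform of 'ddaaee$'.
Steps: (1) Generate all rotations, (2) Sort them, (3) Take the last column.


Rotations (sorted):
  0: $ddaaee -> last char: e
  1: aaee$dd -> last char: d
  2: aee$dda -> last char: a
  3: daaee$d -> last char: d
  4: ddaaee$ -> last char: $
  5: e$ddaae -> last char: e
  6: ee$ddaa -> last char: a


BWT = edad$ea


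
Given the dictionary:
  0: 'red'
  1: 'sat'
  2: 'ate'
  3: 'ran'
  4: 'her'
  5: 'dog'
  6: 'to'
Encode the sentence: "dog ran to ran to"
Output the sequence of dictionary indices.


Look up each word in the dictionary:
  'dog' -> 5
  'ran' -> 3
  'to' -> 6
  'ran' -> 3
  'to' -> 6

Encoded: [5, 3, 6, 3, 6]


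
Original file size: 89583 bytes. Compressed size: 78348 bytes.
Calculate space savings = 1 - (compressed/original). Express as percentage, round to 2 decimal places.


ratio = compressed/original = 78348/89583 = 0.874586
savings = 1 - ratio = 1 - 0.874586 = 0.125414
as a percentage: 0.125414 * 100 = 12.54%

Space savings = 1 - 78348/89583 = 12.54%


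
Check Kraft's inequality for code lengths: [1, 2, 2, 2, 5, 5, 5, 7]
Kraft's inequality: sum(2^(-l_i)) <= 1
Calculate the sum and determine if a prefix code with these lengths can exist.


Sum = 2^(-1) + 2^(-2) + 2^(-2) + 2^(-2) + 2^(-5) + 2^(-5) + 2^(-5) + 2^(-7)
    = 0.5 + 0.25 + 0.25 + 0.25 + 0.03125 + 0.03125 + 0.03125 + 0.0078125
    = 173/128 = 1.3515625
Since 1.3515625 > 1, Kraft's inequality is NOT satisfied.
A prefix code with these lengths CANNOT exist.

Kraft sum = 1.3515625. Not satisfied.


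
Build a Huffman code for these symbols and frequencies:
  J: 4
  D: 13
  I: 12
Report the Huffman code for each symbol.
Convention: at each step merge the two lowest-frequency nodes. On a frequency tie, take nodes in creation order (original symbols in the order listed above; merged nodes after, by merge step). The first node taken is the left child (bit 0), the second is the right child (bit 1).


Huffman tree construction:
Step 1: Merge J(4) + I(12) = 16
Step 2: Merge D(13) + (J+I)(16) = 29
Read each symbol's code off the tree from the root (left child = 0, right child = 1).

Codes:
  J: 10 (length 2)
  D: 0 (length 1)
  I: 11 (length 2)
Average code length: 45/29 = 1.5517 bits/symbol


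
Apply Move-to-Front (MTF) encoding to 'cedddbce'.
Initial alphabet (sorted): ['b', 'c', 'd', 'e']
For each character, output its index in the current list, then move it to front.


MTF encoding:
'c': index 1 in ['b', 'c', 'd', 'e'] -> ['c', 'b', 'd', 'e']
'e': index 3 in ['c', 'b', 'd', 'e'] -> ['e', 'c', 'b', 'd']
'd': index 3 in ['e', 'c', 'b', 'd'] -> ['d', 'e', 'c', 'b']
'd': index 0 in ['d', 'e', 'c', 'b'] -> ['d', 'e', 'c', 'b']
'd': index 0 in ['d', 'e', 'c', 'b'] -> ['d', 'e', 'c', 'b']
'b': index 3 in ['d', 'e', 'c', 'b'] -> ['b', 'd', 'e', 'c']
'c': index 3 in ['b', 'd', 'e', 'c'] -> ['c', 'b', 'd', 'e']
'e': index 3 in ['c', 'b', 'd', 'e'] -> ['e', 'c', 'b', 'd']


Output: [1, 3, 3, 0, 0, 3, 3, 3]


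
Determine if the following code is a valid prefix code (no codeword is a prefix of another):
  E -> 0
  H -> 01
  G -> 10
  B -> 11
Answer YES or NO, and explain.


Checking each pair (does one codeword prefix another?):
  E='0' vs H='01': prefix -- VIOLATION

NO -- this is NOT a valid prefix code. E (0) is a prefix of H (01).


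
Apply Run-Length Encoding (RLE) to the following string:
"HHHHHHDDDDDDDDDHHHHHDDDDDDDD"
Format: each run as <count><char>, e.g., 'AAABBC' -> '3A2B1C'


Scanning runs left to right:
  i=0: run of 'H' x 6 -> '6H'
  i=6: run of 'D' x 9 -> '9D'
  i=15: run of 'H' x 5 -> '5H'
  i=20: run of 'D' x 8 -> '8D'

RLE = 6H9D5H8D


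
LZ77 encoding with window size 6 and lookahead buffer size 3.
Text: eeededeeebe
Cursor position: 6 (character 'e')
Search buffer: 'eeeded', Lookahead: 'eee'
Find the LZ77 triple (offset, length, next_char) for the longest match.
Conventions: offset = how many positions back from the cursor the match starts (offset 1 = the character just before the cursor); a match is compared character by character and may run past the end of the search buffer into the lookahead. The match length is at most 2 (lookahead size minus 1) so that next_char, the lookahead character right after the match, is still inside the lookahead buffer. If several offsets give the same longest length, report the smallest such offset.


Try each offset into the search buffer:
  offset=1 (pos 5, char 'd'): match length 0
  offset=2 (pos 4, char 'e'): match length 1
  offset=3 (pos 3, char 'd'): match length 0
  offset=4 (pos 2, char 'e'): match length 1
  offset=5 (pos 1, char 'e'): match length 2
  offset=6 (pos 0, char 'e'): match length 2
Longest match has length 2, found at offsets 5, 6; take the smallest, offset 5.
next_char = character at position 6 + 2 = 8 -> 'e'

Best match: offset=5, length=2 (matching 'ee' starting at position 1)
LZ77 triple: (5, 2, 'e')


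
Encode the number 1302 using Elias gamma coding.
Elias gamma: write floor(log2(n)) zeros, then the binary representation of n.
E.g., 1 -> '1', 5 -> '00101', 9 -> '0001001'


num_bits = floor(log2(1302)) + 1 = 11
leading_zeros = num_bits - 1 = 10
binary(1302) = 10100010110

Elias gamma(1302) = '0000000000' + '10100010110' = 000000000010100010110 (21 bits)


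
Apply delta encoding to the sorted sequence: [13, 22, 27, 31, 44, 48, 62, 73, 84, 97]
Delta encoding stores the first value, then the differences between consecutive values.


First value: 13
Deltas:
  22 - 13 = 9
  27 - 22 = 5
  31 - 27 = 4
  44 - 31 = 13
  48 - 44 = 4
  62 - 48 = 14
  73 - 62 = 11
  84 - 73 = 11
  97 - 84 = 13


Delta encoded: [13, 9, 5, 4, 13, 4, 14, 11, 11, 13]


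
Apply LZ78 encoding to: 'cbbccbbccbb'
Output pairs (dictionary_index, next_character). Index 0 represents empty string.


LZ78 encoding steps:
Dictionary: {0: ''}
Step 1: w='' (idx 0), next='c' -> output (0, 'c'), add 'c' as idx 1
Step 2: w='' (idx 0), next='b' -> output (0, 'b'), add 'b' as idx 2
Step 3: w='b' (idx 2), next='c' -> output (2, 'c'), add 'bc' as idx 3
Step 4: w='c' (idx 1), next='b' -> output (1, 'b'), add 'cb' as idx 4
Step 5: w='bc' (idx 3), next='c' -> output (3, 'c'), add 'bcc' as idx 5
Step 6: w='b' (idx 2), next='b' -> output (2, 'b'), add 'bb' as idx 6


Encoded: [(0, 'c'), (0, 'b'), (2, 'c'), (1, 'b'), (3, 'c'), (2, 'b')]


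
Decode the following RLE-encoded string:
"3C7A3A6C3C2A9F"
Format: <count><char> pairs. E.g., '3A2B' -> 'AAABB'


Expanding each <count><char> pair:
  3C -> 'CCC'
  7A -> 'AAAAAAA'
  3A -> 'AAA'
  6C -> 'CCCCCC'
  3C -> 'CCC'
  2A -> 'AA'
  9F -> 'FFFFFFFFF'

Decoded = CCCAAAAAAAAAACCCCCCCCCAAFFFFFFFFF


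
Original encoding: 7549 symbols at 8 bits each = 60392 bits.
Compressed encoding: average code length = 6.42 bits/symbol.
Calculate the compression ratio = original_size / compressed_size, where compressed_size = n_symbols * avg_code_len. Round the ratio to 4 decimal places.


original_size = n_symbols * orig_bits = 7549 * 8 = 60392 bits
compressed_size = n_symbols * avg_code_len = 7549 * 6.42 = 48464.58 bits
ratio = original_size / compressed_size = 60392 / 48464.58 = 1.2461

Compression ratio = 1.2461


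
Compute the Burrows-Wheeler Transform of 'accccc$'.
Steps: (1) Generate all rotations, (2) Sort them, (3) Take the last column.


Rotations (sorted):
  0: $accccc -> last char: c
  1: accccc$ -> last char: $
  2: c$acccc -> last char: c
  3: cc$accc -> last char: c
  4: ccc$acc -> last char: c
  5: cccc$ac -> last char: c
  6: ccccc$a -> last char: a


BWT = c$cccca


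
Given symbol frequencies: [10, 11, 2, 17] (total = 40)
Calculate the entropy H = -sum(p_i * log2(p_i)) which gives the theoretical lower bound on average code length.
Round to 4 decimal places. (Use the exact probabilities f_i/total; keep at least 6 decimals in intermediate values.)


Per-symbol terms -p_i * log2(p_i) with p_i = f_i/40:
  p = 10/40 = 0.250000: log2(p) = -2.000000, -p*log2(p) = 0.500000
  p = 11/40 = 0.275000: log2(p) = -1.862496, -p*log2(p) = 0.512187
  p = 2/40 = 0.050000: log2(p) = -4.321928, -p*log2(p) = 0.216096
  p = 17/40 = 0.425000: log2(p) = -1.234465, -p*log2(p) = 0.524648
H = 0.500000 + 0.512187 + 0.216096 + 0.524648 = 1.752931

H = 1.7529 bits/symbol


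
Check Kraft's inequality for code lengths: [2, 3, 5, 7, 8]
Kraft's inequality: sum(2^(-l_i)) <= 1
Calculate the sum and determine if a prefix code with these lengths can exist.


Sum = 2^(-2) + 2^(-3) + 2^(-5) + 2^(-7) + 2^(-8)
    = 0.25 + 0.125 + 0.03125 + 0.0078125 + 0.00390625
    = 107/256 = 0.41796875
Since 0.41796875 <= 1, Kraft's inequality IS satisfied.
A prefix code with these lengths CAN exist.

Kraft sum = 0.41796875. Satisfied.


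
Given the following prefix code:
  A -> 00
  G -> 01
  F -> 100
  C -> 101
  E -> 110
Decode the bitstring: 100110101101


Decoding step by step:
Bits 100 -> F
Bits 110 -> E
Bits 101 -> C
Bits 101 -> C


Decoded message: FECC


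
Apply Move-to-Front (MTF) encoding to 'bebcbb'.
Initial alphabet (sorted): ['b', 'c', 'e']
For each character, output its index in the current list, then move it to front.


MTF encoding:
'b': index 0 in ['b', 'c', 'e'] -> ['b', 'c', 'e']
'e': index 2 in ['b', 'c', 'e'] -> ['e', 'b', 'c']
'b': index 1 in ['e', 'b', 'c'] -> ['b', 'e', 'c']
'c': index 2 in ['b', 'e', 'c'] -> ['c', 'b', 'e']
'b': index 1 in ['c', 'b', 'e'] -> ['b', 'c', 'e']
'b': index 0 in ['b', 'c', 'e'] -> ['b', 'c', 'e']


Output: [0, 2, 1, 2, 1, 0]


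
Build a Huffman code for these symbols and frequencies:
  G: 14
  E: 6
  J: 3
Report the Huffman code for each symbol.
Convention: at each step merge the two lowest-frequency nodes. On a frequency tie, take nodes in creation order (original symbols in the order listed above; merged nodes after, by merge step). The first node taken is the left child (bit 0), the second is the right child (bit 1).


Huffman tree construction:
Step 1: Merge J(3) + E(6) = 9
Step 2: Merge (J+E)(9) + G(14) = 23
Read each symbol's code off the tree from the root (left child = 0, right child = 1).

Codes:
  G: 1 (length 1)
  E: 01 (length 2)
  J: 00 (length 2)
Average code length: 32/23 = 1.3913 bits/symbol


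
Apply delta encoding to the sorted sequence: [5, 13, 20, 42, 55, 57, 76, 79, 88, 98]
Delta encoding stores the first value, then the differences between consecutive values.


First value: 5
Deltas:
  13 - 5 = 8
  20 - 13 = 7
  42 - 20 = 22
  55 - 42 = 13
  57 - 55 = 2
  76 - 57 = 19
  79 - 76 = 3
  88 - 79 = 9
  98 - 88 = 10


Delta encoded: [5, 8, 7, 22, 13, 2, 19, 3, 9, 10]


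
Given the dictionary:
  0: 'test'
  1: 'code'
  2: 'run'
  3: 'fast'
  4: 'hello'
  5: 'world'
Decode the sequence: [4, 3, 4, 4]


Look up each index in the dictionary:
  4 -> 'hello'
  3 -> 'fast'
  4 -> 'hello'
  4 -> 'hello'

Decoded: "hello fast hello hello"


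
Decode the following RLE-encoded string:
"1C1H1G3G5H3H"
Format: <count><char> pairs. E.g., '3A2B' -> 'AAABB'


Expanding each <count><char> pair:
  1C -> 'C'
  1H -> 'H'
  1G -> 'G'
  3G -> 'GGG'
  5H -> 'HHHHH'
  3H -> 'HHH'

Decoded = CHGGGGHHHHHHHH


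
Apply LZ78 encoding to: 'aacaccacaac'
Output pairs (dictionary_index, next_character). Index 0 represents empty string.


LZ78 encoding steps:
Dictionary: {0: ''}
Step 1: w='' (idx 0), next='a' -> output (0, 'a'), add 'a' as idx 1
Step 2: w='a' (idx 1), next='c' -> output (1, 'c'), add 'ac' as idx 2
Step 3: w='ac' (idx 2), next='c' -> output (2, 'c'), add 'acc' as idx 3
Step 4: w='ac' (idx 2), next='a' -> output (2, 'a'), add 'aca' as idx 4
Step 5: w='ac' (idx 2), end of input -> output (2, '')


Encoded: [(0, 'a'), (1, 'c'), (2, 'c'), (2, 'a'), (2, '')]


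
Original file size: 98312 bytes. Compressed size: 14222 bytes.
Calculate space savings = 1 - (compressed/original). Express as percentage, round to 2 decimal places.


ratio = compressed/original = 14222/98312 = 0.144662
savings = 1 - ratio = 1 - 0.144662 = 0.855338
as a percentage: 0.855338 * 100 = 85.53%

Space savings = 1 - 14222/98312 = 85.53%


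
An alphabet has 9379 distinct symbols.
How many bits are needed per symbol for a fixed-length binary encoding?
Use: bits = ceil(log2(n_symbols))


log2(9379) = 13.1952
Bracket: 2^13 = 8192 < 9379 <= 2^14 = 16384
So ceil(log2(9379)) = 14

bits = ceil(log2(9379)) = ceil(13.1952) = 14 bits


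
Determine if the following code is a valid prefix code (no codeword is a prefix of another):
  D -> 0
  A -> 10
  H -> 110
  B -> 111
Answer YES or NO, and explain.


Checking each pair (does one codeword prefix another?):
  D='0' vs A='10': no prefix
  D='0' vs H='110': no prefix
  D='0' vs B='111': no prefix
  A='10' vs D='0': no prefix
  A='10' vs H='110': no prefix
  A='10' vs B='111': no prefix
  H='110' vs D='0': no prefix
  H='110' vs A='10': no prefix
  H='110' vs B='111': no prefix
  B='111' vs D='0': no prefix
  B='111' vs A='10': no prefix
  B='111' vs H='110': no prefix
No violation found over all pairs.

YES -- this is a valid prefix code. No codeword is a prefix of any other codeword.


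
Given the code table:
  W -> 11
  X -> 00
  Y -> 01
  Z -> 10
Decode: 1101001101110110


Decoding:
11 -> W
01 -> Y
00 -> X
11 -> W
01 -> Y
11 -> W
01 -> Y
10 -> Z


Result: WYXWYWYZ


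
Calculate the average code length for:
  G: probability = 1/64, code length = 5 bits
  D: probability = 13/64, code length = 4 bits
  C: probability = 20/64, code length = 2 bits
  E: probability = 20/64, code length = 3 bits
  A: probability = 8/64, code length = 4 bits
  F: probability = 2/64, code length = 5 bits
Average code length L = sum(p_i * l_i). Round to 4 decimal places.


Weighted contributions p_i * l_i:
  G: (1/64) * 5 = 5/64
  D: (13/64) * 4 = 52/64
  C: (20/64) * 2 = 40/64
  E: (20/64) * 3 = 60/64
  A: (8/64) * 4 = 32/64
  F: (2/64) * 5 = 10/64
Sum = (5 + 52 + 40 + 60 + 32 + 10)/64 = 199/64

L = 199/64 = 3.1094 bits/symbol


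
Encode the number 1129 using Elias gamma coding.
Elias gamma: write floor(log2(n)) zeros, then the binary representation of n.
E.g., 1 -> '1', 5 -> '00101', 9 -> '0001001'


num_bits = floor(log2(1129)) + 1 = 11
leading_zeros = num_bits - 1 = 10
binary(1129) = 10001101001

Elias gamma(1129) = '0000000000' + '10001101001' = 000000000010001101001 (21 bits)


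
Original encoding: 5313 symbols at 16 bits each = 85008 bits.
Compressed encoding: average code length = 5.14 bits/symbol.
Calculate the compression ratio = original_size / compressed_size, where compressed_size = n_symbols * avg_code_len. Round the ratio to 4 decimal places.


original_size = n_symbols * orig_bits = 5313 * 16 = 85008 bits
compressed_size = n_symbols * avg_code_len = 5313 * 5.14 = 27308.82 bits
ratio = original_size / compressed_size = 85008 / 27308.82 = 3.1128

Compression ratio = 3.1128


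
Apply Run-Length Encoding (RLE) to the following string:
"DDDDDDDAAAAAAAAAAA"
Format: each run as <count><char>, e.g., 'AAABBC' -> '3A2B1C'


Scanning runs left to right:
  i=0: run of 'D' x 7 -> '7D'
  i=7: run of 'A' x 11 -> '11A'

RLE = 7D11A


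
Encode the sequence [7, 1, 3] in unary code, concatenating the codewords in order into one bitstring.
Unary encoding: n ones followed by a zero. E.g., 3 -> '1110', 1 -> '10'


Encode each number as n ones followed by a terminating 0:
  7 -> 11111110 (8 bits)
  1 -> 10 (2 bits)
  3 -> 1110 (4 bits)
Total length = 8 + 2 + 4 = 14 bits.

Unary([7, 1, 3]) = 11111110101110 (14 bits)


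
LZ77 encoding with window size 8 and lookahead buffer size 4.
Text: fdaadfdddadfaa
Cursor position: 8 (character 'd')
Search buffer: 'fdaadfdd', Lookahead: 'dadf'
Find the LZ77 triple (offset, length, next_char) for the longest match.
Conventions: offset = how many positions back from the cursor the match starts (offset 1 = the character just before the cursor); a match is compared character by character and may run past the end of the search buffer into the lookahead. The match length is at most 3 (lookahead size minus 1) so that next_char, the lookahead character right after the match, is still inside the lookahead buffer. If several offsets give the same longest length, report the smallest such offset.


Try each offset into the search buffer:
  offset=1 (pos 7, char 'd'): match length 1
  offset=2 (pos 6, char 'd'): match length 1
  offset=3 (pos 5, char 'f'): match length 0
  offset=4 (pos 4, char 'd'): match length 1
  offset=5 (pos 3, char 'a'): match length 0
  offset=6 (pos 2, char 'a'): match length 0
  offset=7 (pos 1, char 'd'): match length 2
  offset=8 (pos 0, char 'f'): match length 0
Longest match has length 2 at offset 7.
next_char = character at position 8 + 2 = 10 -> 'd'

Best match: offset=7, length=2 (matching 'da' starting at position 1)
LZ77 triple: (7, 2, 'd')


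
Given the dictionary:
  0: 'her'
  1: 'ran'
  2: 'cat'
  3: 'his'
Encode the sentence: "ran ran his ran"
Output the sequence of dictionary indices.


Look up each word in the dictionary:
  'ran' -> 1
  'ran' -> 1
  'his' -> 3
  'ran' -> 1

Encoded: [1, 1, 3, 1]


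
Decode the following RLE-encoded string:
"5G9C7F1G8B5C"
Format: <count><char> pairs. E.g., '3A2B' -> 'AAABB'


Expanding each <count><char> pair:
  5G -> 'GGGGG'
  9C -> 'CCCCCCCCC'
  7F -> 'FFFFFFF'
  1G -> 'G'
  8B -> 'BBBBBBBB'
  5C -> 'CCCCC'

Decoded = GGGGGCCCCCCCCCFFFFFFFGBBBBBBBBCCCCC


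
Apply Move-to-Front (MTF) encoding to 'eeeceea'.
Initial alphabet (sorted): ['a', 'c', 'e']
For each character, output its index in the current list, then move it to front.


MTF encoding:
'e': index 2 in ['a', 'c', 'e'] -> ['e', 'a', 'c']
'e': index 0 in ['e', 'a', 'c'] -> ['e', 'a', 'c']
'e': index 0 in ['e', 'a', 'c'] -> ['e', 'a', 'c']
'c': index 2 in ['e', 'a', 'c'] -> ['c', 'e', 'a']
'e': index 1 in ['c', 'e', 'a'] -> ['e', 'c', 'a']
'e': index 0 in ['e', 'c', 'a'] -> ['e', 'c', 'a']
'a': index 2 in ['e', 'c', 'a'] -> ['a', 'e', 'c']


Output: [2, 0, 0, 2, 1, 0, 2]


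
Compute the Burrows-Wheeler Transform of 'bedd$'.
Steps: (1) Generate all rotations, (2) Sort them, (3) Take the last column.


Rotations (sorted):
  0: $bedd -> last char: d
  1: bedd$ -> last char: $
  2: d$bed -> last char: d
  3: dd$be -> last char: e
  4: edd$b -> last char: b


BWT = d$deb


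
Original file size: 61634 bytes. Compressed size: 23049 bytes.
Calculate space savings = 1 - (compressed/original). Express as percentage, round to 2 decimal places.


ratio = compressed/original = 23049/61634 = 0.373966
savings = 1 - ratio = 1 - 0.373966 = 0.626034
as a percentage: 0.626034 * 100 = 62.6%

Space savings = 1 - 23049/61634 = 62.6%


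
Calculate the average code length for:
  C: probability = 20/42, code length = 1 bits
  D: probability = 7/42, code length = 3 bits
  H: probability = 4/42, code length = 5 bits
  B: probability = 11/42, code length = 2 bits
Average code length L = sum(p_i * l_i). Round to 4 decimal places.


Weighted contributions p_i * l_i:
  C: (20/42) * 1 = 20/42
  D: (7/42) * 3 = 21/42
  H: (4/42) * 5 = 20/42
  B: (11/42) * 2 = 22/42
Sum = (20 + 21 + 20 + 22)/42 = 83/42

L = 83/42 = 1.9762 bits/symbol


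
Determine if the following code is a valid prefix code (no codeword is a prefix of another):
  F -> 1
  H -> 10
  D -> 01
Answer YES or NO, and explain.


Checking each pair (does one codeword prefix another?):
  F='1' vs H='10': prefix -- VIOLATION

NO -- this is NOT a valid prefix code. F (1) is a prefix of H (10).


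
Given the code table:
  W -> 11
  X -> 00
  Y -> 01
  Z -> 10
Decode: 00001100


Decoding:
00 -> X
00 -> X
11 -> W
00 -> X


Result: XXWX


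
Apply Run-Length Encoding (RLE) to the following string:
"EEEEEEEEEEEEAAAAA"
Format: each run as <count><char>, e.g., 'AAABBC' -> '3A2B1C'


Scanning runs left to right:
  i=0: run of 'E' x 12 -> '12E'
  i=12: run of 'A' x 5 -> '5A'

RLE = 12E5A


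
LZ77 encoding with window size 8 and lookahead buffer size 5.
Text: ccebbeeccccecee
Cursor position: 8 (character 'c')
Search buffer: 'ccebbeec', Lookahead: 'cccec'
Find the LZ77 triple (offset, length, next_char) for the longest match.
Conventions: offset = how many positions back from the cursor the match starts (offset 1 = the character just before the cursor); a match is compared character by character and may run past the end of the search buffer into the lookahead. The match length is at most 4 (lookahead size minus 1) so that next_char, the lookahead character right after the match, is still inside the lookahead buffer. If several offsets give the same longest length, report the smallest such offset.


Try each offset into the search buffer:
  offset=1 (pos 7, char 'c'): match length 3
  offset=2 (pos 6, char 'e'): match length 0
  offset=3 (pos 5, char 'e'): match length 0
  offset=4 (pos 4, char 'b'): match length 0
  offset=5 (pos 3, char 'b'): match length 0
  offset=6 (pos 2, char 'e'): match length 0
  offset=7 (pos 1, char 'c'): match length 1
  offset=8 (pos 0, char 'c'): match length 2
Longest match has length 3 at offset 1.
next_char = character at position 8 + 3 = 11 -> 'e'

Best match: offset=1, length=3 (matching 'ccc' starting at position 7)
LZ77 triple: (1, 3, 'e')


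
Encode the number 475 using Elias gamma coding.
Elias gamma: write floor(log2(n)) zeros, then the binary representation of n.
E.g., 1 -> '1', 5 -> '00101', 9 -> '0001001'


num_bits = floor(log2(475)) + 1 = 9
leading_zeros = num_bits - 1 = 8
binary(475) = 111011011

Elias gamma(475) = '00000000' + '111011011' = 00000000111011011 (17 bits)


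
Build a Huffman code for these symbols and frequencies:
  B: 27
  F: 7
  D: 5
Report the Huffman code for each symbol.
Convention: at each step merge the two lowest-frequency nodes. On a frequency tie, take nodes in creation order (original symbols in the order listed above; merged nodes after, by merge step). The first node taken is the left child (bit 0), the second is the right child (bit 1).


Huffman tree construction:
Step 1: Merge D(5) + F(7) = 12
Step 2: Merge (D+F)(12) + B(27) = 39
Read each symbol's code off the tree from the root (left child = 0, right child = 1).

Codes:
  B: 1 (length 1)
  F: 01 (length 2)
  D: 00 (length 2)
Average code length: 51/39 = 1.3077 bits/symbol


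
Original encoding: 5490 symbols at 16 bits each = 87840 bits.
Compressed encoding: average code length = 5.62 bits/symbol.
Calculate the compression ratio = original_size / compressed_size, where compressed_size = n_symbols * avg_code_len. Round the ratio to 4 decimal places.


original_size = n_symbols * orig_bits = 5490 * 16 = 87840 bits
compressed_size = n_symbols * avg_code_len = 5490 * 5.62 = 30853.8 bits
ratio = original_size / compressed_size = 87840 / 30853.8 = 2.847

Compression ratio = 2.847


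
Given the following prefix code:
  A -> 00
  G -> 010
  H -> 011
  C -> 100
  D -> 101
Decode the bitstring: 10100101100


Decoding step by step:
Bits 101 -> D
Bits 00 -> A
Bits 101 -> D
Bits 100 -> C


Decoded message: DADC


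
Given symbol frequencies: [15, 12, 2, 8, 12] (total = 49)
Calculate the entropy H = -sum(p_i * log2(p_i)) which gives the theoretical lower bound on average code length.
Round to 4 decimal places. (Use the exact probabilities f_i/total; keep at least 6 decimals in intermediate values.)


Per-symbol terms -p_i * log2(p_i) with p_i = f_i/49:
  p = 15/49 = 0.306122: log2(p) = -1.707819, -p*log2(p) = 0.522802
  p = 12/49 = 0.244898: log2(p) = -2.029747, -p*log2(p) = 0.497081
  p = 2/49 = 0.040816: log2(p) = -4.614710, -p*log2(p) = 0.188356
  p = 8/49 = 0.163265: log2(p) = -2.614710, -p*log2(p) = 0.426891
  p = 12/49 = 0.244898: log2(p) = -2.029747, -p*log2(p) = 0.497081
H = 0.522802 + 0.497081 + 0.188356 + 0.426891 + 0.497081 = 2.132211

H = 2.1322 bits/symbol


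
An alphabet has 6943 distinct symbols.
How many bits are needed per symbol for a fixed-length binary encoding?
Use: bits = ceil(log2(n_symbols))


log2(6943) = 12.7613
Bracket: 2^12 = 4096 < 6943 <= 2^13 = 8192
So ceil(log2(6943)) = 13

bits = ceil(log2(6943)) = ceil(12.7613) = 13 bits


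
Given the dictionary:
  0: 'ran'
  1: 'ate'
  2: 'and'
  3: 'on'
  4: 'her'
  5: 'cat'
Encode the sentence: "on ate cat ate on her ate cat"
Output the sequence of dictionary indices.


Look up each word in the dictionary:
  'on' -> 3
  'ate' -> 1
  'cat' -> 5
  'ate' -> 1
  'on' -> 3
  'her' -> 4
  'ate' -> 1
  'cat' -> 5

Encoded: [3, 1, 5, 1, 3, 4, 1, 5]


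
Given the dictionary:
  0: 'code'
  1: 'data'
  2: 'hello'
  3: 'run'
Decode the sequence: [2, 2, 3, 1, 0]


Look up each index in the dictionary:
  2 -> 'hello'
  2 -> 'hello'
  3 -> 'run'
  1 -> 'data'
  0 -> 'code'

Decoded: "hello hello run data code"


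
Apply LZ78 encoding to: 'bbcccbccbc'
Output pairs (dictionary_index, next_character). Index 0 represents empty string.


LZ78 encoding steps:
Dictionary: {0: ''}
Step 1: w='' (idx 0), next='b' -> output (0, 'b'), add 'b' as idx 1
Step 2: w='b' (idx 1), next='c' -> output (1, 'c'), add 'bc' as idx 2
Step 3: w='' (idx 0), next='c' -> output (0, 'c'), add 'c' as idx 3
Step 4: w='c' (idx 3), next='b' -> output (3, 'b'), add 'cb' as idx 4
Step 5: w='c' (idx 3), next='c' -> output (3, 'c'), add 'cc' as idx 5
Step 6: w='bc' (idx 2), end of input -> output (2, '')


Encoded: [(0, 'b'), (1, 'c'), (0, 'c'), (3, 'b'), (3, 'c'), (2, '')]


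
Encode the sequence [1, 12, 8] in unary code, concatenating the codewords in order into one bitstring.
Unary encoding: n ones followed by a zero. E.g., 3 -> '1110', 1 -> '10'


Encode each number as n ones followed by a terminating 0:
  1 -> 10 (2 bits)
  12 -> 1111111111110 (13 bits)
  8 -> 111111110 (9 bits)
Total length = 2 + 13 + 9 = 24 bits.

Unary([1, 12, 8]) = 101111111111110111111110 (24 bits)


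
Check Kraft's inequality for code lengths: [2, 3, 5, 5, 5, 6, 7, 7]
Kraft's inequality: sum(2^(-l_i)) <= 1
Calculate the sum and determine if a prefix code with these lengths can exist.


Sum = 2^(-2) + 2^(-3) + 2^(-5) + 2^(-5) + 2^(-5) + 2^(-6) + 2^(-7) + 2^(-7)
    = 0.25 + 0.125 + 0.03125 + 0.03125 + 0.03125 + 0.015625 + 0.0078125 + 0.0078125
    = 64/128 = 0.5
Since 0.5 <= 1, Kraft's inequality IS satisfied.
A prefix code with these lengths CAN exist.

Kraft sum = 0.5. Satisfied.


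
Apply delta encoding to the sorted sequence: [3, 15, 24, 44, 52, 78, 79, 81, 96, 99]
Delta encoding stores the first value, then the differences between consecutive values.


First value: 3
Deltas:
  15 - 3 = 12
  24 - 15 = 9
  44 - 24 = 20
  52 - 44 = 8
  78 - 52 = 26
  79 - 78 = 1
  81 - 79 = 2
  96 - 81 = 15
  99 - 96 = 3


Delta encoded: [3, 12, 9, 20, 8, 26, 1, 2, 15, 3]


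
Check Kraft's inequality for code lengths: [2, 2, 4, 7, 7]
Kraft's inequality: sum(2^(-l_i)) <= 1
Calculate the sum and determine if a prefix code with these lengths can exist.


Sum = 2^(-2) + 2^(-2) + 2^(-4) + 2^(-7) + 2^(-7)
    = 0.25 + 0.25 + 0.0625 + 0.0078125 + 0.0078125
    = 74/128 = 0.578125
Since 0.578125 <= 1, Kraft's inequality IS satisfied.
A prefix code with these lengths CAN exist.

Kraft sum = 0.578125. Satisfied.


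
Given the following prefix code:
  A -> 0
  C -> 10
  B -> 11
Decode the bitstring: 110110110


Decoding step by step:
Bits 11 -> B
Bits 0 -> A
Bits 11 -> B
Bits 0 -> A
Bits 11 -> B
Bits 0 -> A


Decoded message: BABABA


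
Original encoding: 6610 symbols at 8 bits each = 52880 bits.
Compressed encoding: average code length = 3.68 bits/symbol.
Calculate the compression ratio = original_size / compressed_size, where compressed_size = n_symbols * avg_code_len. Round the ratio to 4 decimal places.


original_size = n_symbols * orig_bits = 6610 * 8 = 52880 bits
compressed_size = n_symbols * avg_code_len = 6610 * 3.68 = 24324.8 bits
ratio = original_size / compressed_size = 52880 / 24324.8 = 2.1739

Compression ratio = 2.1739


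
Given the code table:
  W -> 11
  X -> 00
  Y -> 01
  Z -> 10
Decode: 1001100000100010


Decoding:
10 -> Z
01 -> Y
10 -> Z
00 -> X
00 -> X
10 -> Z
00 -> X
10 -> Z


Result: ZYZXXZXZ


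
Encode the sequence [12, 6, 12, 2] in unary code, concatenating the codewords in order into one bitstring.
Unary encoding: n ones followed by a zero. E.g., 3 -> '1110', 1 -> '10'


Encode each number as n ones followed by a terminating 0:
  12 -> 1111111111110 (13 bits)
  6 -> 1111110 (7 bits)
  12 -> 1111111111110 (13 bits)
  2 -> 110 (3 bits)
Total length = 13 + 7 + 13 + 3 = 36 bits.

Unary([12, 6, 12, 2]) = 111111111111011111101111111111110110 (36 bits)


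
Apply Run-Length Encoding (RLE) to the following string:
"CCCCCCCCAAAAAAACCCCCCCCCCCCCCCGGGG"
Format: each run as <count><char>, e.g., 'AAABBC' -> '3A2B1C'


Scanning runs left to right:
  i=0: run of 'C' x 8 -> '8C'
  i=8: run of 'A' x 7 -> '7A'
  i=15: run of 'C' x 15 -> '15C'
  i=30: run of 'G' x 4 -> '4G'

RLE = 8C7A15C4G


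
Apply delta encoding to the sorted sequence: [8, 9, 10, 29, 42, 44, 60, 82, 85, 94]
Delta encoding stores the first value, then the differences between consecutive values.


First value: 8
Deltas:
  9 - 8 = 1
  10 - 9 = 1
  29 - 10 = 19
  42 - 29 = 13
  44 - 42 = 2
  60 - 44 = 16
  82 - 60 = 22
  85 - 82 = 3
  94 - 85 = 9


Delta encoded: [8, 1, 1, 19, 13, 2, 16, 22, 3, 9]


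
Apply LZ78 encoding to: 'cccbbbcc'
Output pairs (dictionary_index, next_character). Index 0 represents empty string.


LZ78 encoding steps:
Dictionary: {0: ''}
Step 1: w='' (idx 0), next='c' -> output (0, 'c'), add 'c' as idx 1
Step 2: w='c' (idx 1), next='c' -> output (1, 'c'), add 'cc' as idx 2
Step 3: w='' (idx 0), next='b' -> output (0, 'b'), add 'b' as idx 3
Step 4: w='b' (idx 3), next='b' -> output (3, 'b'), add 'bb' as idx 4
Step 5: w='cc' (idx 2), end of input -> output (2, '')


Encoded: [(0, 'c'), (1, 'c'), (0, 'b'), (3, 'b'), (2, '')]


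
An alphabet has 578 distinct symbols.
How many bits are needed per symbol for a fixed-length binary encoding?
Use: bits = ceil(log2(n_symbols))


log2(578) = 9.1749
Bracket: 2^9 = 512 < 578 <= 2^10 = 1024
So ceil(log2(578)) = 10

bits = ceil(log2(578)) = ceil(9.1749) = 10 bits


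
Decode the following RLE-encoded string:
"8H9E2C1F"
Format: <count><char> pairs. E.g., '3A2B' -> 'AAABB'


Expanding each <count><char> pair:
  8H -> 'HHHHHHHH'
  9E -> 'EEEEEEEEE'
  2C -> 'CC'
  1F -> 'F'

Decoded = HHHHHHHHEEEEEEEEECCF


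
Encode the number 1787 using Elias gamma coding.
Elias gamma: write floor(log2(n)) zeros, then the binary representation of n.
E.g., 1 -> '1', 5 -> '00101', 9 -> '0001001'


num_bits = floor(log2(1787)) + 1 = 11
leading_zeros = num_bits - 1 = 10
binary(1787) = 11011111011

Elias gamma(1787) = '0000000000' + '11011111011' = 000000000011011111011 (21 bits)


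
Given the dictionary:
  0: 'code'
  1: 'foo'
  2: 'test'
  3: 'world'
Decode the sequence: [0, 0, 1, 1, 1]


Look up each index in the dictionary:
  0 -> 'code'
  0 -> 'code'
  1 -> 'foo'
  1 -> 'foo'
  1 -> 'foo'

Decoded: "code code foo foo foo"


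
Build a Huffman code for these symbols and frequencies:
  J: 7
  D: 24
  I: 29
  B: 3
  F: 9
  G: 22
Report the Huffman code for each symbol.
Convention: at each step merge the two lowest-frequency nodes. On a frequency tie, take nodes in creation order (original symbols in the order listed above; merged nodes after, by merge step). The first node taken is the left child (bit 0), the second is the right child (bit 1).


Huffman tree construction:
Step 1: Merge B(3) + J(7) = 10
Step 2: Merge F(9) + (B+J)(10) = 19
Step 3: Merge (F+(B+J))(19) + G(22) = 41
Step 4: Merge D(24) + I(29) = 53
Step 5: Merge ((F+(B+J))+G)(41) + (D+I)(53) = 94
Read each symbol's code off the tree from the root (left child = 0, right child = 1).

Codes:
  J: 0011 (length 4)
  D: 10 (length 2)
  I: 11 (length 2)
  B: 0010 (length 4)
  F: 000 (length 3)
  G: 01 (length 2)
Average code length: 217/94 = 2.3085 bits/symbol


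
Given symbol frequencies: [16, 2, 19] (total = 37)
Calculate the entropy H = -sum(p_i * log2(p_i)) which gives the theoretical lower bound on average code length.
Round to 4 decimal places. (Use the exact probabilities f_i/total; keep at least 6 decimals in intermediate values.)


Per-symbol terms -p_i * log2(p_i) with p_i = f_i/37:
  p = 16/37 = 0.432432: log2(p) = -1.209453, -p*log2(p) = 0.523007
  p = 2/37 = 0.054054: log2(p) = -4.209453, -p*log2(p) = 0.227538
  p = 19/37 = 0.513514: log2(p) = -0.961526, -p*log2(p) = 0.493757
H = 0.523007 + 0.227538 + 0.493757 = 1.244302

H = 1.2443 bits/symbol


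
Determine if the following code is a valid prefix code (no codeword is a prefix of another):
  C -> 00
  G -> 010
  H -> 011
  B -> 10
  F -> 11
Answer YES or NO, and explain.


Checking each pair (does one codeword prefix another?):
  C='00' vs G='010': no prefix
  C='00' vs H='011': no prefix
  C='00' vs B='10': no prefix
  C='00' vs F='11': no prefix
  G='010' vs C='00': no prefix
  G='010' vs H='011': no prefix
  G='010' vs B='10': no prefix
  G='010' vs F='11': no prefix
  H='011' vs C='00': no prefix
  H='011' vs G='010': no prefix
  H='011' vs B='10': no prefix
  H='011' vs F='11': no prefix
  B='10' vs C='00': no prefix
  B='10' vs G='010': no prefix
  B='10' vs H='011': no prefix
  B='10' vs F='11': no prefix
  F='11' vs C='00': no prefix
  F='11' vs G='010': no prefix
  F='11' vs H='011': no prefix
  F='11' vs B='10': no prefix
No violation found over all pairs.

YES -- this is a valid prefix code. No codeword is a prefix of any other codeword.


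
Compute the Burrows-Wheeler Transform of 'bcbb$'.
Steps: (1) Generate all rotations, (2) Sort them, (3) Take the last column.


Rotations (sorted):
  0: $bcbb -> last char: b
  1: b$bcb -> last char: b
  2: bb$bc -> last char: c
  3: bcbb$ -> last char: $
  4: cbb$b -> last char: b


BWT = bbc$b


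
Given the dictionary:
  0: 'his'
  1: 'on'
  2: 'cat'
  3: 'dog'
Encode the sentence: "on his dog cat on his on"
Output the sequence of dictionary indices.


Look up each word in the dictionary:
  'on' -> 1
  'his' -> 0
  'dog' -> 3
  'cat' -> 2
  'on' -> 1
  'his' -> 0
  'on' -> 1

Encoded: [1, 0, 3, 2, 1, 0, 1]


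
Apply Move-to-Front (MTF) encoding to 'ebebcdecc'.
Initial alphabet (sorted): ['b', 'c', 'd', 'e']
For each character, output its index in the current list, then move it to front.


MTF encoding:
'e': index 3 in ['b', 'c', 'd', 'e'] -> ['e', 'b', 'c', 'd']
'b': index 1 in ['e', 'b', 'c', 'd'] -> ['b', 'e', 'c', 'd']
'e': index 1 in ['b', 'e', 'c', 'd'] -> ['e', 'b', 'c', 'd']
'b': index 1 in ['e', 'b', 'c', 'd'] -> ['b', 'e', 'c', 'd']
'c': index 2 in ['b', 'e', 'c', 'd'] -> ['c', 'b', 'e', 'd']
'd': index 3 in ['c', 'b', 'e', 'd'] -> ['d', 'c', 'b', 'e']
'e': index 3 in ['d', 'c', 'b', 'e'] -> ['e', 'd', 'c', 'b']
'c': index 2 in ['e', 'd', 'c', 'b'] -> ['c', 'e', 'd', 'b']
'c': index 0 in ['c', 'e', 'd', 'b'] -> ['c', 'e', 'd', 'b']


Output: [3, 1, 1, 1, 2, 3, 3, 2, 0]


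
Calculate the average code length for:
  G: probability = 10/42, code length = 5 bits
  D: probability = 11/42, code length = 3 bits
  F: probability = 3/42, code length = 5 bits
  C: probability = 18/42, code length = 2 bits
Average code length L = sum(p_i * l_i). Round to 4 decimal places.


Weighted contributions p_i * l_i:
  G: (10/42) * 5 = 50/42
  D: (11/42) * 3 = 33/42
  F: (3/42) * 5 = 15/42
  C: (18/42) * 2 = 36/42
Sum = (50 + 33 + 15 + 36)/42 = 134/42

L = 134/42 = 3.1905 bits/symbol


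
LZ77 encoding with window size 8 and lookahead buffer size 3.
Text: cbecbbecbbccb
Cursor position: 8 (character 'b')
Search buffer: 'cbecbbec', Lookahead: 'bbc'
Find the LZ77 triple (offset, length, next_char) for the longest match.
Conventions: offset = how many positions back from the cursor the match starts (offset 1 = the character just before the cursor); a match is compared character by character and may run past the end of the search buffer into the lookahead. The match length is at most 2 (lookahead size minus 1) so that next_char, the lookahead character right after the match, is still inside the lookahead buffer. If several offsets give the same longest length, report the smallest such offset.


Try each offset into the search buffer:
  offset=1 (pos 7, char 'c'): match length 0
  offset=2 (pos 6, char 'e'): match length 0
  offset=3 (pos 5, char 'b'): match length 1
  offset=4 (pos 4, char 'b'): match length 2
  offset=5 (pos 3, char 'c'): match length 0
  offset=6 (pos 2, char 'e'): match length 0
  offset=7 (pos 1, char 'b'): match length 1
  offset=8 (pos 0, char 'c'): match length 0
Longest match has length 2 at offset 4.
next_char = character at position 8 + 2 = 10 -> 'c'

Best match: offset=4, length=2 (matching 'bb' starting at position 4)
LZ77 triple: (4, 2, 'c')


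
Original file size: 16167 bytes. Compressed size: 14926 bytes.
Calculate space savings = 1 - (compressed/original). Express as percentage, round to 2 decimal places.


ratio = compressed/original = 14926/16167 = 0.923239
savings = 1 - ratio = 1 - 0.923239 = 0.076761
as a percentage: 0.076761 * 100 = 7.68%

Space savings = 1 - 14926/16167 = 7.68%


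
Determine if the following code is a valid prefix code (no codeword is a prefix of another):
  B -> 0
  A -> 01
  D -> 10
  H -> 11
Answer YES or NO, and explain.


Checking each pair (does one codeword prefix another?):
  B='0' vs A='01': prefix -- VIOLATION

NO -- this is NOT a valid prefix code. B (0) is a prefix of A (01).
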